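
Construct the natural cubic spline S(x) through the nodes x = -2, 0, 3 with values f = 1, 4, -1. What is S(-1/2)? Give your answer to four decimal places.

3.6656

Put M_i = S'' at the i-th knot. Here h = (2, 3) and Δ = (3/2, -5/3), so the interior equations h_(i-1)·M_(i-1) + 2(h_(i-1)+h_i)·M_i + h_i·M_(i+1) = 6(Δ_i − Δ_(i-1)) read
  2·M_0 + 10·M_1 + 3·M_2 = 6(Δ_1 - Δ_0) = -19
Natural end conditions: M_0 = M_2 = 0.
Solving the tridiagonal system: M_0 = 0, M_1 = -19/10, M_2 = 0.
On [-2, 0], S(x) = 1 + 32/15·(x + 2) + 0·(x + 2)² - 19/120·(x + 2)³.
With (x + 2) = 3/2: S(-1/2) = 1173/320.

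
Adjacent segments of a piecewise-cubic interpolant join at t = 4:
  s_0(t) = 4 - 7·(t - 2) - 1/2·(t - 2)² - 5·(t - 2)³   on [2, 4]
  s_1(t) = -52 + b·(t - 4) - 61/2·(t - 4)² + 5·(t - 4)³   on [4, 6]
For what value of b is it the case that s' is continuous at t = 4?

s_0'(t) = -7 - 1·(t - 2) - 15·(t - 2)², so s_0'(4) = -69. On the right, s_1'(4) = b, so b = -69.

-69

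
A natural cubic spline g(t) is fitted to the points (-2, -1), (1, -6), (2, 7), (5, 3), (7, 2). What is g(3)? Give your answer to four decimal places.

Let M_i = g''(x_i). Step sizes h_i = 3, 1, 3, 2; slopes of the chords Δ_i = (y_(i+1) - y_i)/h_i = -5/3, 13, -4/3, -1/2.
  3·M_0 + 8·M_1 + 1·M_2 = 6(Δ_1 - Δ_0) = 88
  1·M_1 + 8·M_2 + 3·M_3 = 6(Δ_2 - Δ_1) = -86
  3·M_2 + 10·M_3 + 2·M_4 = 6(Δ_3 - Δ_2) = 5
Natural end conditions: M_0 = M_4 = 0.
Solving the tridiagonal system: M_0 = 0, M_1 = 7123/558, M_2 = -3940/279, M_3 = 881/186, M_4 = 0.
On [2, 5], g(t) = 7 + 11629/1116·(t - 2) - 1970/279·(t - 2)² + 10523/10044·(t - 2)³.
With (t - 2) = 1: g(3) = 28643/2511.

11.4070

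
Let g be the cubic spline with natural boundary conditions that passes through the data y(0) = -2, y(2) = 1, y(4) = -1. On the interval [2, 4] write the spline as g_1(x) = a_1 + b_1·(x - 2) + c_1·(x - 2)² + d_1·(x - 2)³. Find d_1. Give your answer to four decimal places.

0.1563

With σ_i denoting the second derivative at x_i, h_i = 2, 2, and Δ_i = (y_(i+1) − y_i)/h_i = 3/2, -1:
  2·σ_0 + 8·σ_1 + 2·σ_2 = 6(Δ_1 - Δ_0) = -15
Natural end conditions: σ_0 = σ_2 = 0.
Solving: σ_0 = 0, σ_1 = -15/8, σ_2 = 0.
On [2, 4], with g_1(x) = a_1 + b_1·(x - 2) + c_1·(x - 2)² + d_1·(x - 2)³: c_1 = σ_1/2 = -15/16, d_1 = (σ_2 - σ_1)/(6h_1) = 5/32, b_1 = Δ_1 - h_1(2σ_1 + σ_2)/6 = 1/4.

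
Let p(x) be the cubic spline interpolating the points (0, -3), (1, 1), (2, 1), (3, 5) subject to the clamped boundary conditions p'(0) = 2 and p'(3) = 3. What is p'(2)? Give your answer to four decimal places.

Put M_i = p'' at the i-th knot. Here h = (1, 1, 1) and Δ = (4, 0, 4), so the interior equations h_(i-1)·M_(i-1) + 2(h_(i-1)+h_i)·M_i + h_i·M_(i+1) = 6(Δ_i − Δ_(i-1)) read
  1·M_0 + 4·M_1 + 1·M_2 = 6(Δ_1 - Δ_0) = -24
  1·M_1 + 4·M_2 + 1·M_3 = 6(Δ_2 - Δ_1) = 24
Clamped end conditions give two more equations: 2h_0·M_0 + h_0·M_1 = 6(Δ_0 - p'(0)) = 12 and h_2·M_2 + 2h_2·M_3 = 6(p'(3) - Δ_2) = -6.
Solving: M_0 = 178/15, M_1 = -176/15, M_2 = 166/15, M_3 = -128/15.
On [2, 3], p'(x) = b_2 + 2c_2·(x - 2) + 3d_2·(x - 2)² with b_2 = Δ_2 - h_2(2M_2 + M_3)/6 = 26/15, c_2 = M_2/2 = 83/15, d_2 = (M_3 - M_2)/(6h_2) = -49/15. So p'(2) = 26/15.

1.7333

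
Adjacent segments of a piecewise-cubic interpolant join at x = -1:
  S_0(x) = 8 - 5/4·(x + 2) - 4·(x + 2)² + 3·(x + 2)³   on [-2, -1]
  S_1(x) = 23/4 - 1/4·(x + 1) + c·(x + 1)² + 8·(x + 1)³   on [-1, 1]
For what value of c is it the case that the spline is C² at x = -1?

S_0''(x) = -8 + 18·(x + 2), so S_0''(-1) = 10. On the right, S_1''(-1) = 2c, so c = 5.

5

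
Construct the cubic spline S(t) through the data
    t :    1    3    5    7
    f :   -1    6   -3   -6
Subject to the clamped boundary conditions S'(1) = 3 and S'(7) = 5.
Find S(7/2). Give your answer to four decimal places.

5.1125

Write m_i for S''(x_i). With h_i = 2, 2, 2 and divided differences Δ_i = 7/2, -9/2, -3/2, the continuity of S' gives the tridiagonal system
  2·m_0 + 8·m_1 + 2·m_2 = 6(Δ_1 - Δ_0) = -48
  2·m_1 + 8·m_2 + 2·m_3 = 6(Δ_2 - Δ_1) = 18
Clamped end conditions give two more equations: 2h_0·m_0 + h_0·m_1 = 6(Δ_0 - S'(1)) = 3 and h_2·m_2 + 2h_2·m_3 = 6(S'(7) - Δ_2) = 39.
Forward elimination and back-substitution give m_0 = 137/30, m_1 = -229/30, m_2 = 59/30, m_3 = 263/30.
On [3, 5], S(t) = 6 - 1/15·(t - 3) - 229/60·(t - 3)² + 4/5·(t - 3)³.
With (t - 3) = 1/2: S(7/2) = 409/80.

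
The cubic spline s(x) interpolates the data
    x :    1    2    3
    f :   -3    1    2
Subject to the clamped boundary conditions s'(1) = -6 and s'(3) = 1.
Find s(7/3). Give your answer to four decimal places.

1.9259

Write σ_i for s''(x_i). With h_i = 1, 1 and divided differences Δ_i = 4, 1, the continuity of s' gives the tridiagonal system
  1·σ_0 + 4·σ_1 + 1·σ_2 = 6(Δ_1 - Δ_0) = -18
Clamped end conditions give two more equations: 2h_0·σ_0 + h_0·σ_1 = 6(Δ_0 - s'(1)) = 60 and h_1·σ_1 + 2h_1·σ_2 = 6(s'(3) - Δ_1) = 0.
Forward elimination and back-substitution give σ_0 = 38, σ_1 = -16, σ_2 = 8.
On [2, 3], s(x) = 1 + 5·(x - 2) - 8·(x - 2)² + 4·(x - 2)³.
With (x - 2) = 1/3: s(7/3) = 52/27.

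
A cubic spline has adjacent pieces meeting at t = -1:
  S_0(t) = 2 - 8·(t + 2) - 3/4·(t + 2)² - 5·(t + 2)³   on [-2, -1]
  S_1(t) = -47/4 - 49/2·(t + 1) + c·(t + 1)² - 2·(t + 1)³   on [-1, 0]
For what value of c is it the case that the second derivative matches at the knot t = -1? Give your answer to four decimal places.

-15.7500

S_0''(t) = -3/2 - 30·(t + 2), so S_0''(-1) = -63/2. On the right, S_1''(-1) = 2c, so c = -63/4.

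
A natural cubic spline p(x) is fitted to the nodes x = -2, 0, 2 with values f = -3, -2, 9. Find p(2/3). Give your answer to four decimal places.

0.7407

Write σ_i for p''(x_i). With h_i = 2, 2 and divided differences Δ_i = 1/2, 11/2, the continuity of p' gives the tridiagonal system
  2·σ_0 + 8·σ_1 + 2·σ_2 = 6(Δ_1 - Δ_0) = 30
Natural end conditions: σ_0 = σ_2 = 0.
Forward elimination and back-substitution give σ_0 = 0, σ_1 = 15/4, σ_2 = 0.
On [0, 2], p(x) = -2 + 3·x + 15/8·x² - 5/16·x³.
With x = 2/3: p(2/3) = 20/27.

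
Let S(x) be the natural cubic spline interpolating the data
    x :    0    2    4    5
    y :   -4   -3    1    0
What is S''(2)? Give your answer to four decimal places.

Let M_i = S''(x_i). Step sizes h_i = 2, 2, 1; slopes of the chords Δ_i = (y_(i+1) - y_i)/h_i = 1/2, 2, -1.
  2·M_0 + 8·M_1 + 2·M_2 = 6(Δ_1 - Δ_0) = 9
  2·M_1 + 6·M_2 + 1·M_3 = 6(Δ_2 - Δ_1) = -18
Natural end conditions: M_0 = M_3 = 0.
Hence M_0 = 0, M_1 = 45/22, M_2 = -81/22, M_3 = 0.

2.0455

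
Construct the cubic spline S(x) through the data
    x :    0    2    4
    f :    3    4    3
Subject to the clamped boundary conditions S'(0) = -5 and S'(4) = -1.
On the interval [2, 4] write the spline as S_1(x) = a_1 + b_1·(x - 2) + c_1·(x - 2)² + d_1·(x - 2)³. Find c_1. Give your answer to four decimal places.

-1.7500

With m_i denoting the second derivative at x_i, h_i = 2, 2, and Δ_i = (y_(i+1) − y_i)/h_i = 1/2, -1/2:
  2·m_0 + 8·m_1 + 2·m_2 = 6(Δ_1 - Δ_0) = -6
Clamped end conditions give two more equations: 2h_0·m_0 + h_0·m_1 = 6(Δ_0 - S'(0)) = 33 and h_1·m_1 + 2h_1·m_2 = 6(S'(4) - Δ_1) = -3.
Solving the tridiagonal system: m_0 = 10, m_1 = -7/2, m_2 = 1.
On [2, 4], with S_1(x) = a_1 + b_1·(x - 2) + c_1·(x - 2)² + d_1·(x - 2)³: c_1 = m_1/2 = -7/4, d_1 = (m_2 - m_1)/(6h_1) = 3/8, b_1 = Δ_1 - h_1(2m_1 + m_2)/6 = 3/2.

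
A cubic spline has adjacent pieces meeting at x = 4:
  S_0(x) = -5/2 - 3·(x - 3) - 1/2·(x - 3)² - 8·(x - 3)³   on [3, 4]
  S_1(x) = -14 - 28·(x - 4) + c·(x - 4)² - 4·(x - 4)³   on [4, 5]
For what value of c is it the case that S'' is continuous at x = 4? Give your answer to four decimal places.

S_0''(x) = -1 - 48·(x - 3), so S_0''(4) = -49. On the right, S_1''(4) = 2c, so c = -49/2.

-24.5000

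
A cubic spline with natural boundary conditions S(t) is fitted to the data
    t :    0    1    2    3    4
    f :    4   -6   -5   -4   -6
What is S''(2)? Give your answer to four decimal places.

-3.4286

Write σ_i for S''(x_i). With h_i = 1, 1, 1, 1 and divided differences Δ_i = -10, 1, 1, -2, the continuity of S' gives the tridiagonal system
  1·σ_0 + 4·σ_1 + 1·σ_2 = 6(Δ_1 - Δ_0) = 66
  1·σ_1 + 4·σ_2 + 1·σ_3 = 6(Δ_2 - Δ_1) = 0
  1·σ_2 + 4·σ_3 + 1·σ_4 = 6(Δ_3 - Δ_2) = -18
Natural end conditions: σ_0 = σ_4 = 0.
Solving: σ_0 = 0, σ_1 = 243/14, σ_2 = -24/7, σ_3 = -51/14, σ_4 = 0.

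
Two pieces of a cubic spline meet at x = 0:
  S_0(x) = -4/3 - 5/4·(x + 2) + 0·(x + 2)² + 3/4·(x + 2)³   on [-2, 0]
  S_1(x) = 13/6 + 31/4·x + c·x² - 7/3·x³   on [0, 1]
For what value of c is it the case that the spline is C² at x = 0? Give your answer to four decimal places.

S_0''(x) = 0 + 9/2·(x + 2), so S_0''(0) = 9. On the right, S_1''(0) = 2c, so c = 9/2.

4.5000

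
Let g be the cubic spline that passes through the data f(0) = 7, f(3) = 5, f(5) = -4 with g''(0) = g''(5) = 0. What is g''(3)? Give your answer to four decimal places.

-2.3000

With M_i denoting the second derivative at x_i, h_i = 3, 2, and Δ_i = (y_(i+1) − y_i)/h_i = -2/3, -9/2:
  3·M_0 + 10·M_1 + 2·M_2 = 6(Δ_1 - Δ_0) = -23
Natural end conditions: M_0 = M_2 = 0.
Hence M_0 = 0, M_1 = -23/10, M_2 = 0.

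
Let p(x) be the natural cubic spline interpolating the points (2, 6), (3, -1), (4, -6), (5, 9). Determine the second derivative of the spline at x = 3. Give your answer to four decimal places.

Put m_i = p'' at the i-th knot. Here h = (1, 1, 1) and Δ = (-7, -5, 15), so the interior equations h_(i-1)·m_(i-1) + 2(h_(i-1)+h_i)·m_i + h_i·m_(i+1) = 6(Δ_i − Δ_(i-1)) read
  1·m_0 + 4·m_1 + 1·m_2 = 6(Δ_1 - Δ_0) = 12
  1·m_1 + 4·m_2 + 1·m_3 = 6(Δ_2 - Δ_1) = 120
Natural end conditions: m_0 = m_3 = 0.
Forward elimination and back-substitution give m_0 = 0, m_1 = -24/5, m_2 = 156/5, m_3 = 0.

-4.8000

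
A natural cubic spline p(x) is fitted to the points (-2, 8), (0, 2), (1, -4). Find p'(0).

With M_i denoting the second derivative at x_i, h_i = 2, 1, and Δ_i = (y_(i+1) − y_i)/h_i = -3, -6:
  2·M_0 + 6·M_1 + 1·M_2 = 6(Δ_1 - Δ_0) = -18
Natural end conditions: M_0 = M_2 = 0.
Forward elimination and back-substitution give M_0 = 0, M_1 = -3, M_2 = 0.
On [0, 1], p'(x) = b_1 + 2c_1·x + 3d_1·x² with b_1 = Δ_1 - h_1(2M_1 + M_2)/6 = -5, c_1 = M_1/2 = -3/2, d_1 = (M_2 - M_1)/(6h_1) = 1/2. So p'(0) = -5.

-5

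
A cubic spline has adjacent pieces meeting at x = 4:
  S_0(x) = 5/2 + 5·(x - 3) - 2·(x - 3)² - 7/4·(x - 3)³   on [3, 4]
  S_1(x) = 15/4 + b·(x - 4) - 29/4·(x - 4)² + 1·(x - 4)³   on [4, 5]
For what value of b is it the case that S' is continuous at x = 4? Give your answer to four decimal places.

S_0'(x) = 5 - 4·(x - 3) - 21/4·(x - 3)², so S_0'(4) = -17/4. On the right, S_1'(4) = b, so b = -17/4.

-4.2500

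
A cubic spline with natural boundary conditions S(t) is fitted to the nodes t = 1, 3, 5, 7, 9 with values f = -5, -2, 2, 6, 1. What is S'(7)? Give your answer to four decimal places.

With M_i denoting the second derivative at x_i, h_i = 2, 2, 2, 2, and Δ_i = (y_(i+1) − y_i)/h_i = 3/2, 2, 2, -5/2:
  2·M_0 + 8·M_1 + 2·M_2 = 6(Δ_1 - Δ_0) = 3
  2·M_1 + 8·M_2 + 2·M_3 = 6(Δ_2 - Δ_1) = 0
  2·M_2 + 8·M_3 + 2·M_4 = 6(Δ_3 - Δ_2) = -27
Natural end conditions: M_0 = M_4 = 0.
Hence M_0 = 0, M_1 = 9/56, M_2 = 6/7, M_3 = -201/56, M_4 = 0.
On [7, 9], S'(t) = b_3 + 2c_3·(t - 7) + 3d_3·(t - 7)² with b_3 = Δ_3 - h_3(2M_3 + M_4)/6 = -3/28, c_3 = M_3/2 = -201/112, d_3 = (M_4 - M_3)/(6h_3) = 67/224. So S'(7) = -3/28.

-0.1071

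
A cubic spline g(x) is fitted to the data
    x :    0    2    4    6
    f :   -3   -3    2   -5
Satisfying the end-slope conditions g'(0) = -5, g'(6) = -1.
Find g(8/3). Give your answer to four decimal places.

-0.4741

With σ_i denoting the second derivative at x_i, h_i = 2, 2, 2, and Δ_i = (y_(i+1) − y_i)/h_i = 0, 5/2, -7/2:
  2·σ_0 + 8·σ_1 + 2·σ_2 = 6(Δ_1 - Δ_0) = 15
  2·σ_1 + 8·σ_2 + 2·σ_3 = 6(Δ_2 - Δ_1) = -36
Clamped end conditions give two more equations: 2h_0·σ_0 + h_0·σ_1 = 6(Δ_0 - g'(0)) = 30 and h_2·σ_2 + 2h_2·σ_3 = 6(g'(6) - Δ_2) = 15.
Hence σ_0 = 98/15, σ_1 = 29/15, σ_2 = -203/30, σ_3 = 107/15.
On [2, 4], g(x) = -3 + 52/15·(x - 2) + 29/30·(x - 2)² - 29/40·(x - 2)³.
With (x - 2) = 2/3: g(8/3) = -64/135.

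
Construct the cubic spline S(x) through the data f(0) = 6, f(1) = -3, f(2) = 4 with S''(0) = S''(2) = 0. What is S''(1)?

24

With M_i denoting the second derivative at x_i, h_i = 1, 1, and Δ_i = (y_(i+1) − y_i)/h_i = -9, 7:
  1·M_0 + 4·M_1 + 1·M_2 = 6(Δ_1 - Δ_0) = 96
Natural end conditions: M_0 = M_2 = 0.
Forward elimination and back-substitution give M_0 = 0, M_1 = 24, M_2 = 0.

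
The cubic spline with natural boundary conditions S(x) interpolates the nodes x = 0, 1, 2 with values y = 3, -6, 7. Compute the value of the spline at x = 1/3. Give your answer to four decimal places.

-1.6296

With m_i denoting the second derivative at x_i, h_i = 1, 1, and Δ_i = (y_(i+1) − y_i)/h_i = -9, 13:
  1·m_0 + 4·m_1 + 1·m_2 = 6(Δ_1 - Δ_0) = 132
Natural end conditions: m_0 = m_2 = 0.
Solving the tridiagonal system: m_0 = 0, m_1 = 33, m_2 = 0.
On [0, 1], S(x) = 3 - 29/2·x + 0·x² + 11/2·x³.
With x = 1/3: S(1/3) = -44/27.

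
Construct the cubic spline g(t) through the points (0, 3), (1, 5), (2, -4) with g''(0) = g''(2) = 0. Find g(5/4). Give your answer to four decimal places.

3.6523

Write m_i for g''(x_i). With h_i = 1, 1 and divided differences Δ_i = 2, -9, the continuity of g' gives the tridiagonal system
  1·m_0 + 4·m_1 + 1·m_2 = 6(Δ_1 - Δ_0) = -66
Natural end conditions: m_0 = m_2 = 0.
Hence m_0 = 0, m_1 = -33/2, m_2 = 0.
On [1, 2], g(t) = 5 - 7/2·(t - 1) - 33/4·(t - 1)² + 11/4·(t - 1)³.
With (t - 1) = 1/4: g(5/4) = 935/256.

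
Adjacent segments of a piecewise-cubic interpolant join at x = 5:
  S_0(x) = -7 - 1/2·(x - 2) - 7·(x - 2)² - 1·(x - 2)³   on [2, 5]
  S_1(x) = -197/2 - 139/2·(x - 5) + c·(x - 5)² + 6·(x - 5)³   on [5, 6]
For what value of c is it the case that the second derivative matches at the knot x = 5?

S_0''(x) = -14 - 6·(x - 2), so S_0''(5) = -32. On the right, S_1''(5) = 2c, so c = -16.

-16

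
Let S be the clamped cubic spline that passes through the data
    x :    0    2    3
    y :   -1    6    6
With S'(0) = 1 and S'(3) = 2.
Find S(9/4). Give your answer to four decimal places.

Let m_i = S''(x_i). Step sizes h_i = 2, 1; slopes of the chords Δ_i = (y_(i+1) - y_i)/h_i = 7/2, 0.
  2·m_0 + 6·m_1 + 1·m_2 = 6(Δ_1 - Δ_0) = -21
Clamped end conditions give two more equations: 2h_0·m_0 + h_0·m_1 = 6(Δ_0 - S'(0)) = 15 and h_1·m_1 + 2h_1·m_2 = 6(S'(3) - Δ_1) = 12.
Forward elimination and back-substitution give m_0 = 91/12, m_1 = -23/3, m_2 = 59/6.
On [2, 3], S(x) = 6 + 11/12·(x - 2) - 23/6·(x - 2)² + 35/12·(x - 2)³.
With (x - 2) = 1/4: S(9/4) = 1545/256.

6.0352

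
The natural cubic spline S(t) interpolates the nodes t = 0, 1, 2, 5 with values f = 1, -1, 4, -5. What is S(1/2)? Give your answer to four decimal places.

Write M_i for S''(x_i). With h_i = 1, 1, 3 and divided differences Δ_i = -2, 5, -3, the continuity of S' gives the tridiagonal system
  1·M_0 + 4·M_1 + 1·M_2 = 6(Δ_1 - Δ_0) = 42
  1·M_1 + 8·M_2 + 3·M_3 = 6(Δ_2 - Δ_1) = -48
Natural end conditions: M_0 = M_3 = 0.
Forward elimination and back-substitution give M_0 = 0, M_1 = 384/31, M_2 = -234/31, M_3 = 0.
On [0, 1], S(t) = 1 - 126/31·t + 0·t² + 64/31·t³.
With t = 1/2: S(1/2) = -24/31.

-0.7742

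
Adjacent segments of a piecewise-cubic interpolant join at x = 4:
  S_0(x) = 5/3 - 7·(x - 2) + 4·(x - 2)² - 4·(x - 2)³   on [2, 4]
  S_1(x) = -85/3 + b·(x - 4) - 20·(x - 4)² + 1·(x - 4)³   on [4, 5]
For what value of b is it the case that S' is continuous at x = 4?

S_0'(x) = -7 + 8·(x - 2) - 12·(x - 2)², so S_0'(4) = -39. On the right, S_1'(4) = b, so b = -39.

-39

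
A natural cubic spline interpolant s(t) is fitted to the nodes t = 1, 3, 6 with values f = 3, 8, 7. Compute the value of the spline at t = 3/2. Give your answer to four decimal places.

4.5156

Write σ_i for s''(x_i). With h_i = 2, 3 and divided differences Δ_i = 5/2, -1/3, the continuity of s' gives the tridiagonal system
  2·σ_0 + 10·σ_1 + 3·σ_2 = 6(Δ_1 - Δ_0) = -17
Natural end conditions: σ_0 = σ_2 = 0.
Hence σ_0 = 0, σ_1 = -17/10, σ_2 = 0.
On [1, 3], s(t) = 3 + 46/15·(t - 1) + 0·(t - 1)² - 17/120·(t - 1)³.
With (t - 1) = 1/2: s(3/2) = 289/64.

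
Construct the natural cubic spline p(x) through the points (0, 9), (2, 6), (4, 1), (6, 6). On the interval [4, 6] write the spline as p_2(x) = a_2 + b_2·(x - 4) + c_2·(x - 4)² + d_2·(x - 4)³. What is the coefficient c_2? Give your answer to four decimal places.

Let M_i = p''(x_i). Step sizes h_i = 2, 2, 2; slopes of the chords Δ_i = (y_(i+1) - y_i)/h_i = -3/2, -5/2, 5/2.
  2·M_0 + 8·M_1 + 2·M_2 = 6(Δ_1 - Δ_0) = -6
  2·M_1 + 8·M_2 + 2·M_3 = 6(Δ_2 - Δ_1) = 30
Natural end conditions: M_0 = M_3 = 0.
Solving the tridiagonal system: M_0 = 0, M_1 = -9/5, M_2 = 21/5, M_3 = 0.
On [4, 6], with p_2(x) = a_2 + b_2·(x - 4) + c_2·(x - 4)² + d_2·(x - 4)³: c_2 = M_2/2 = 21/10, d_2 = (M_3 - M_2)/(6h_2) = -7/20, b_2 = Δ_2 - h_2(2M_2 + M_3)/6 = -3/10.

2.1000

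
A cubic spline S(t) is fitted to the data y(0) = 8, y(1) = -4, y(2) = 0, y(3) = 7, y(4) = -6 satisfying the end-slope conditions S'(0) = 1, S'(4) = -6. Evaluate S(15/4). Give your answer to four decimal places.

Write m_i for S''(x_i). With h_i = 1, 1, 1, 1 and divided differences Δ_i = -12, 4, 7, -13, the continuity of S' gives the tridiagonal system
  1·m_0 + 4·m_1 + 1·m_2 = 6(Δ_1 - Δ_0) = 96
  1·m_1 + 4·m_2 + 1·m_3 = 6(Δ_2 - Δ_1) = 18
  1·m_2 + 4·m_3 + 1·m_4 = 6(Δ_3 - Δ_2) = -120
Clamped end conditions give two more equations: 2h_0·m_0 + h_0·m_1 = 6(Δ_0 - S'(0)) = -78 and h_3·m_3 + 2h_3·m_4 = 6(S'(4) - Δ_3) = 42.
Solving the tridiagonal system: m_0 = -1609/28, m_1 = 517/14, m_2 = 23/4, m_3 = -587/14, m_4 = 1175/28.
On [3, 4], S(t) = 7 - 337/56·(t - 3) - 587/28·(t - 3)² + 783/56·(t - 3)³.
With (t - 3) = 3/4: S(15/4) = -12211/3584.

-3.4071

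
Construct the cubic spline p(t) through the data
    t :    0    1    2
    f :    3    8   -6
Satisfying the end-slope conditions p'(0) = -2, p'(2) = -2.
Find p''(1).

Let M_i = p''(x_i). Step sizes h_i = 1, 1; slopes of the chords Δ_i = (y_(i+1) - y_i)/h_i = 5, -14.
  1·M_0 + 4·M_1 + 1·M_2 = 6(Δ_1 - Δ_0) = -114
Clamped end conditions give two more equations: 2h_0·M_0 + h_0·M_1 = 6(Δ_0 - p'(0)) = 42 and h_1·M_1 + 2h_1·M_2 = 6(p'(2) - Δ_1) = 72.
Forward elimination and back-substitution give M_0 = 99/2, M_1 = -57, M_2 = 129/2.

-57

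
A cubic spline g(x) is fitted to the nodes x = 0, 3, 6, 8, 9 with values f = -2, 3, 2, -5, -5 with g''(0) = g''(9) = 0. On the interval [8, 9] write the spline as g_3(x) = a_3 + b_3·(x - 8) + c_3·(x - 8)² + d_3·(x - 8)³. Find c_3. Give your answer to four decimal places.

2.1966

Write σ_i for g''(x_i). With h_i = 3, 3, 2, 1 and divided differences Δ_i = 5/3, -1/3, -7/2, 0, the continuity of g' gives the tridiagonal system
  3·σ_0 + 12·σ_1 + 3·σ_2 = 6(Δ_1 - Δ_0) = -12
  3·σ_1 + 10·σ_2 + 2·σ_3 = 6(Δ_2 - Δ_1) = -19
  2·σ_2 + 6·σ_3 + 1·σ_4 = 6(Δ_3 - Δ_2) = 21
Natural end conditions: σ_0 = σ_4 = 0.
Solving: σ_0 = 0, σ_1 = -34/103, σ_2 = -276/103, σ_3 = 905/206, σ_4 = 0.
On [8, 9], with g_3(x) = a_3 + b_3·(x - 8) + c_3·(x - 8)² + d_3·(x - 8)³: c_3 = σ_3/2 = 905/412, d_3 = (σ_4 - σ_3)/(6h_3) = -905/1236, b_3 = Δ_3 - h_3(2σ_3 + σ_4)/6 = -905/618.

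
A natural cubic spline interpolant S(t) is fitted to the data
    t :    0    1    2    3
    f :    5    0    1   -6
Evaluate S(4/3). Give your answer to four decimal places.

Put M_i = S'' at the i-th knot. Here h = (1, 1, 1) and Δ = (-5, 1, -7), so the interior equations h_(i-1)·M_(i-1) + 2(h_(i-1)+h_i)·M_i + h_i·M_(i+1) = 6(Δ_i − Δ_(i-1)) read
  1·M_0 + 4·M_1 + 1·M_2 = 6(Δ_1 - Δ_0) = 36
  1·M_1 + 4·M_2 + 1·M_3 = 6(Δ_2 - Δ_1) = -48
Natural end conditions: M_0 = M_3 = 0.
Solving the tridiagonal system: M_0 = 0, M_1 = 64/5, M_2 = -76/5, M_3 = 0.
On [1, 2], S(t) = 0 - 11/15·(t - 1) + 32/5·(t - 1)² - 14/3·(t - 1)³.
With (t - 1) = 1/3: S(4/3) = 119/405.

0.2938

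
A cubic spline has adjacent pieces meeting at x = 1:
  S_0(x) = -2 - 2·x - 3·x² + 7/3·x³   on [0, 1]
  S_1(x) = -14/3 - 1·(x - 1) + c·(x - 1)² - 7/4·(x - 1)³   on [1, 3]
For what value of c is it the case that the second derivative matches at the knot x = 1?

S_0''(x) = -6 + 14·x, so S_0''(1) = 8. On the right, S_1''(1) = 2c, so c = 4.

4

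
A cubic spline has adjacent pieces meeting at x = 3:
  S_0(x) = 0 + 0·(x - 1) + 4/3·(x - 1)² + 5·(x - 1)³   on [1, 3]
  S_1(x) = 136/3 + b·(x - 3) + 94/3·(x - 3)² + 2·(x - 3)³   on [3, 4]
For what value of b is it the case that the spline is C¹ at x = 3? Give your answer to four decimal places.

S_0'(x) = 0 + 8/3·(x - 1) + 15·(x - 1)², so S_0'(3) = 196/3. On the right, S_1'(3) = b, so b = 196/3.

65.3333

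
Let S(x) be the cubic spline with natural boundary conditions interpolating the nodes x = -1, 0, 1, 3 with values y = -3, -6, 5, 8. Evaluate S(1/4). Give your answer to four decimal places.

Write σ_i for S''(x_i). With h_i = 1, 1, 2 and divided differences Δ_i = -3, 11, 3/2, the continuity of S' gives the tridiagonal system
  1·σ_0 + 4·σ_1 + 1·σ_2 = 6(Δ_1 - Δ_0) = 84
  1·σ_1 + 6·σ_2 + 2·σ_3 = 6(Δ_2 - Δ_1) = -57
Natural end conditions: σ_0 = σ_3 = 0.
Solving: σ_0 = 0, σ_1 = 561/23, σ_2 = -312/23, σ_3 = 0.
On [0, 1], S(x) = -6 + 118/23·x + 561/46·x² - 291/46·x³.
With x = 1/4: S(1/4) = -11935/2944.

-4.0540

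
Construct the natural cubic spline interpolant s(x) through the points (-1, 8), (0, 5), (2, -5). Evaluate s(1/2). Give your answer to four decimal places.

2.9375

With m_i denoting the second derivative at x_i, h_i = 1, 2, and Δ_i = (y_(i+1) − y_i)/h_i = -3, -5:
  1·m_0 + 6·m_1 + 2·m_2 = 6(Δ_1 - Δ_0) = -12
Natural end conditions: m_0 = m_2 = 0.
Solving the tridiagonal system: m_0 = 0, m_1 = -2, m_2 = 0.
On [0, 2], s(x) = 5 - 11/3·x - 1·x² + 1/6·x³.
With x = 1/2: s(1/2) = 47/16.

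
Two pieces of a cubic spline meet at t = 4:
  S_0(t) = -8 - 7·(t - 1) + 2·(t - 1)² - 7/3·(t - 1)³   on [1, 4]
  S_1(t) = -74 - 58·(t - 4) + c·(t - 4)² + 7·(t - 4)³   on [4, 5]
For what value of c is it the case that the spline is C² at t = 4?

-19

S_0''(t) = 4 - 14·(t - 1), so S_0''(4) = -38. On the right, S_1''(4) = 2c, so c = -19.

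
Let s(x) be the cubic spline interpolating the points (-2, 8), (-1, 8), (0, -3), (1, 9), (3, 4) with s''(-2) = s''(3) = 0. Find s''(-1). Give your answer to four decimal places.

-28.2907

Let σ_i = s''(x_i). Step sizes h_i = 1, 1, 1, 2; slopes of the chords Δ_i = (y_(i+1) - y_i)/h_i = 0, -11, 12, -5/2.
  1·σ_0 + 4·σ_1 + 1·σ_2 = 6(Δ_1 - Δ_0) = -66
  1·σ_1 + 4·σ_2 + 1·σ_3 = 6(Δ_2 - Δ_1) = 138
  1·σ_2 + 6·σ_3 + 2·σ_4 = 6(Δ_3 - Δ_2) = -87
Natural end conditions: σ_0 = σ_4 = 0.
Hence σ_0 = 0, σ_1 = -2433/86, σ_2 = 2028/43, σ_3 = -1923/86, σ_4 = 0.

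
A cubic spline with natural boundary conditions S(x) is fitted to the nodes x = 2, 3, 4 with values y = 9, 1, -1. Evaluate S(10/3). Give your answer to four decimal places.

-0.2222

With M_i denoting the second derivative at x_i, h_i = 1, 1, and Δ_i = (y_(i+1) − y_i)/h_i = -8, -2:
  1·M_0 + 4·M_1 + 1·M_2 = 6(Δ_1 - Δ_0) = 36
Natural end conditions: M_0 = M_2 = 0.
Solving: M_0 = 0, M_1 = 9, M_2 = 0.
On [3, 4], S(x) = 1 - 5·(x - 3) + 9/2·(x - 3)² - 3/2·(x - 3)³.
With (x - 3) = 1/3: S(10/3) = -2/9.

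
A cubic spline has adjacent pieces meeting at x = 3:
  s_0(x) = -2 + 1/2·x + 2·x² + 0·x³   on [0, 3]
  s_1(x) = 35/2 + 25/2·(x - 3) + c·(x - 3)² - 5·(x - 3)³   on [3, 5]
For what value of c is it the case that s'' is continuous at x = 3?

2

s_0''(x) = 4 + 0·x, so s_0''(3) = 4. On the right, s_1''(3) = 2c, so c = 2.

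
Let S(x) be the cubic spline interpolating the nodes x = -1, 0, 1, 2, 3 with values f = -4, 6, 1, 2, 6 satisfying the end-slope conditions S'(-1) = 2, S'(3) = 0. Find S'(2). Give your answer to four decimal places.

With m_i denoting the second derivative at x_i, h_i = 1, 1, 1, 1, and Δ_i = (y_(i+1) − y_i)/h_i = 10, -5, 1, 4:
  1·m_0 + 4·m_1 + 1·m_2 = 6(Δ_1 - Δ_0) = -90
  1·m_1 + 4·m_2 + 1·m_3 = 6(Δ_2 - Δ_1) = 36
  1·m_2 + 4·m_3 + 1·m_4 = 6(Δ_3 - Δ_2) = 18
Clamped end conditions give two more equations: 2h_0·m_0 + h_0·m_1 = 6(Δ_0 - S'(-1)) = 48 and h_3·m_3 + 2h_3·m_4 = 6(S'(3) - Δ_3) = -24.
Forward elimination and back-substitution give m_0 = 599/14, m_1 = -263/7, m_2 = 35/2, m_3 = 25/7, m_4 = -193/14.
On [2, 3], S'(x) = b_3 + 2c_3·(x - 2) + 3d_3·(x - 2)² with b_3 = Δ_3 - h_3(2m_3 + m_4)/6 = 143/28, c_3 = m_3/2 = 25/14, d_3 = (m_4 - m_3)/(6h_3) = -81/28. So S'(2) = 143/28.

5.1071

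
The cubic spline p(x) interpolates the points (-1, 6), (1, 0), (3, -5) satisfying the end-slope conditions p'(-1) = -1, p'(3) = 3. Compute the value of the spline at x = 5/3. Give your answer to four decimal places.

-3.1111

Let M_i = p''(x_i). Step sizes h_i = 2, 2; slopes of the chords Δ_i = (y_(i+1) - y_i)/h_i = -3, -5/2.
  2·M_0 + 8·M_1 + 2·M_2 = 6(Δ_1 - Δ_0) = 3
Clamped end conditions give two more equations: 2h_0·M_0 + h_0·M_1 = 6(Δ_0 - p'(-1)) = -12 and h_1·M_1 + 2h_1·M_2 = 6(p'(3) - Δ_1) = 33.
Hence M_0 = -19/8, M_1 = -5/4, M_2 = 71/8.
On [1, 3], p(x) = 0 - 37/8·(x - 1) - 5/8·(x - 1)² + 27/32·(x - 1)³.
With (x - 1) = 2/3: p(5/3) = -28/9.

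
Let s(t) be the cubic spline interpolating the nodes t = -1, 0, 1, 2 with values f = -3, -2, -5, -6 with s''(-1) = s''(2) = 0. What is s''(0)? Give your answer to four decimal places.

Put σ_i = s'' at the i-th knot. Here h = (1, 1, 1) and Δ = (1, -3, -1), so the interior equations h_(i-1)·σ_(i-1) + 2(h_(i-1)+h_i)·σ_i + h_i·σ_(i+1) = 6(Δ_i − Δ_(i-1)) read
  1·σ_0 + 4·σ_1 + 1·σ_2 = 6(Δ_1 - Δ_0) = -24
  1·σ_1 + 4·σ_2 + 1·σ_3 = 6(Δ_2 - Δ_1) = 12
Natural end conditions: σ_0 = σ_3 = 0.
Solving: σ_0 = 0, σ_1 = -36/5, σ_2 = 24/5, σ_3 = 0.

-7.2000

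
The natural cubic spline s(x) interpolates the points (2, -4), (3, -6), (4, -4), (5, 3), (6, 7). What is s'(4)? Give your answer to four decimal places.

Put σ_i = s'' at the i-th knot. Here h = (1, 1, 1, 1) and Δ = (-2, 2, 7, 4), so the interior equations h_(i-1)·σ_(i-1) + 2(h_(i-1)+h_i)·σ_i + h_i·σ_(i+1) = 6(Δ_i − Δ_(i-1)) read
  1·σ_0 + 4·σ_1 + 1·σ_2 = 6(Δ_1 - Δ_0) = 24
  1·σ_1 + 4·σ_2 + 1·σ_3 = 6(Δ_2 - Δ_1) = 30
  1·σ_2 + 4·σ_3 + 1·σ_4 = 6(Δ_3 - Δ_2) = -18
Natural end conditions: σ_0 = σ_4 = 0.
Solving: σ_0 = 0, σ_1 = 111/28, σ_2 = 57/7, σ_3 = -183/28, σ_4 = 0.
On [4, 5], s'(x) = b_2 + 2c_2·(x - 4) + 3d_2·(x - 4)² with b_2 = Δ_2 - h_2(2σ_2 + σ_3)/6 = 43/8, c_2 = σ_2/2 = 57/14, d_2 = (σ_3 - σ_2)/(6h_2) = -137/56. So s'(4) = 43/8.

5.3750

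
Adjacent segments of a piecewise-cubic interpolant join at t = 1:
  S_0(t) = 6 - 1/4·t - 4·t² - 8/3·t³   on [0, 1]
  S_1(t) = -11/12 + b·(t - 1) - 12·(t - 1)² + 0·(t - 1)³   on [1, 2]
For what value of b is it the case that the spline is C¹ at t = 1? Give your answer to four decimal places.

-16.2500

S_0'(t) = -1/4 - 8·t - 8·t², so S_0'(1) = -65/4. On the right, S_1'(1) = b, so b = -65/4.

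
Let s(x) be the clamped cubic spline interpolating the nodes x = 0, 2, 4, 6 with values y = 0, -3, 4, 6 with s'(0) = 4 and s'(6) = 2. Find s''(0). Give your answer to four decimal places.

-12.2667

With M_i denoting the second derivative at x_i, h_i = 2, 2, 2, and Δ_i = (y_(i+1) − y_i)/h_i = -3/2, 7/2, 1:
  2·M_0 + 8·M_1 + 2·M_2 = 6(Δ_1 - Δ_0) = 30
  2·M_1 + 8·M_2 + 2·M_3 = 6(Δ_2 - Δ_1) = -15
Clamped end conditions give two more equations: 2h_0·M_0 + h_0·M_1 = 6(Δ_0 - s'(0)) = -33 and h_2·M_2 + 2h_2·M_3 = 6(s'(6) - Δ_2) = 6.
Solving: M_0 = -184/15, M_1 = 241/30, M_2 = -73/15, M_3 = 59/15.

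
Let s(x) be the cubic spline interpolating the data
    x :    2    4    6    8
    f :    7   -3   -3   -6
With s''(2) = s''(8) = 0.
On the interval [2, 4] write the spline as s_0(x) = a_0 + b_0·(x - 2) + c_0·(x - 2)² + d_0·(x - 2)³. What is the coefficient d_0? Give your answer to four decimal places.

0.3583

With σ_i denoting the second derivative at x_i, h_i = 2, 2, 2, and Δ_i = (y_(i+1) − y_i)/h_i = -5, 0, -3/2:
  2·σ_0 + 8·σ_1 + 2·σ_2 = 6(Δ_1 - Δ_0) = 30
  2·σ_1 + 8·σ_2 + 2·σ_3 = 6(Δ_2 - Δ_1) = -9
Natural end conditions: σ_0 = σ_3 = 0.
Hence σ_0 = 0, σ_1 = 43/10, σ_2 = -11/5, σ_3 = 0.
On [2, 4], with s_0(x) = a_0 + b_0·(x - 2) + c_0·(x - 2)² + d_0·(x - 2)³: c_0 = σ_0/2 = 0, d_0 = (σ_1 - σ_0)/(6h_0) = 43/120, b_0 = Δ_0 - h_0(2σ_0 + σ_1)/6 = -193/30.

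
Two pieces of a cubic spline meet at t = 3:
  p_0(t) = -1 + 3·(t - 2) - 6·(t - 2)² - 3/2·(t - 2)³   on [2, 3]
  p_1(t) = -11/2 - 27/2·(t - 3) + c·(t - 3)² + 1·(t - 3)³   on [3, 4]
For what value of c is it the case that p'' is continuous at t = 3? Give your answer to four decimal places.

p_0''(t) = -12 - 9·(t - 2), so p_0''(3) = -21. On the right, p_1''(3) = 2c, so c = -21/2.

-10.5000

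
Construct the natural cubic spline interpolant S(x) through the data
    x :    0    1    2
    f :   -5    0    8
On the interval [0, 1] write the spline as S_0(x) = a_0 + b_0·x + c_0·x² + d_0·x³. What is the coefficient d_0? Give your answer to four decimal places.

Let M_i = S''(x_i). Step sizes h_i = 1, 1; slopes of the chords Δ_i = (y_(i+1) - y_i)/h_i = 5, 8.
  1·M_0 + 4·M_1 + 1·M_2 = 6(Δ_1 - Δ_0) = 18
Natural end conditions: M_0 = M_2 = 0.
Hence M_0 = 0, M_1 = 9/2, M_2 = 0.
On [0, 1], with S_0(x) = a_0 + b_0·x + c_0·x² + d_0·x³: c_0 = M_0/2 = 0, d_0 = (M_1 - M_0)/(6h_0) = 3/4, b_0 = Δ_0 - h_0(2M_0 + M_1)/6 = 17/4.

0.7500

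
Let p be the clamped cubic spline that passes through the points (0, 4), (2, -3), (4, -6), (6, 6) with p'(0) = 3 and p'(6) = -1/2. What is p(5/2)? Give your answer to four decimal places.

-5.5438

With M_i denoting the second derivative at x_i, h_i = 2, 2, 2, and Δ_i = (y_(i+1) − y_i)/h_i = -7/2, -3/2, 6:
  2·M_0 + 8·M_1 + 2·M_2 = 6(Δ_1 - Δ_0) = 12
  2·M_1 + 8·M_2 + 2·M_3 = 6(Δ_2 - Δ_1) = 45
Clamped end conditions give two more equations: 2h_0·M_0 + h_0·M_1 = 6(Δ_0 - p'(0)) = -39 and h_2·M_2 + 2h_2·M_3 = 6(p'(6) - Δ_2) = -39.
Solving: M_0 = -323/30, M_1 = 61/30, M_2 = 259/30, M_3 = -211/15.
On [2, 4], p(x) = -3 - 86/15·(x - 2) + 61/60·(x - 2)² + 11/20·(x - 2)³.
With (x - 2) = 1/2: p(5/2) = -887/160.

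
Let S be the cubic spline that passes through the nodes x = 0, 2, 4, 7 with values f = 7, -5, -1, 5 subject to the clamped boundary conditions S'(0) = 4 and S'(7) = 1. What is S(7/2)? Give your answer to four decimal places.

With M_i denoting the second derivative at x_i, h_i = 2, 2, 3, and Δ_i = (y_(i+1) − y_i)/h_i = -6, 2, 2:
  2·M_0 + 8·M_1 + 2·M_2 = 6(Δ_1 - Δ_0) = 48
  2·M_1 + 10·M_2 + 3·M_3 = 6(Δ_2 - Δ_1) = 0
Clamped end conditions give two more equations: 2h_0·M_0 + h_0·M_1 = 6(Δ_0 - S'(0)) = -60 and h_2·M_2 + 2h_2·M_3 = 6(S'(7) - Δ_2) = -6.
Hence M_0 = -774/37, M_1 = 438/37, M_2 = -90/37, M_3 = 8/37.
On [2, 4], S(x) = -5 - 188/37·(x - 2) + 219/37·(x - 2)² - 44/37·(x - 2)³.
With (x - 2) = 3/2: S(7/2) = -491/148.

-3.3176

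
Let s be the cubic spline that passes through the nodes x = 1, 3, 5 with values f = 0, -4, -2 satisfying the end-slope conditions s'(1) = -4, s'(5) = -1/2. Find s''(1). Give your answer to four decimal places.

1.6250

Let m_i = s''(x_i). Step sizes h_i = 2, 2; slopes of the chords Δ_i = (y_(i+1) - y_i)/h_i = -2, 1.
  2·m_0 + 8·m_1 + 2·m_2 = 6(Δ_1 - Δ_0) = 18
Clamped end conditions give two more equations: 2h_0·m_0 + h_0·m_1 = 6(Δ_0 - s'(1)) = 12 and h_1·m_1 + 2h_1·m_2 = 6(s'(5) - Δ_1) = -9.
Solving the tridiagonal system: m_0 = 13/8, m_1 = 11/4, m_2 = -29/8.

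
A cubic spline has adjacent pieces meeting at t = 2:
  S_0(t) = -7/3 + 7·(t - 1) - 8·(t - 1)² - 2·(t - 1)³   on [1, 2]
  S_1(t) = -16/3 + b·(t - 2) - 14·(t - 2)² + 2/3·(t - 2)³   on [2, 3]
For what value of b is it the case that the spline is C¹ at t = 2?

S_0'(t) = 7 - 16·(t - 1) - 6·(t - 1)², so S_0'(2) = -15. On the right, S_1'(2) = b, so b = -15.

-15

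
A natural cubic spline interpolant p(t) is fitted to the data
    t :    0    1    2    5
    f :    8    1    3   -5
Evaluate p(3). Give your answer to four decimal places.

3.3082

Write m_i for p''(x_i). With h_i = 1, 1, 3 and divided differences Δ_i = -7, 2, -8/3, the continuity of p' gives the tridiagonal system
  1·m_0 + 4·m_1 + 1·m_2 = 6(Δ_1 - Δ_0) = 54
  1·m_1 + 8·m_2 + 3·m_3 = 6(Δ_2 - Δ_1) = -28
Natural end conditions: m_0 = m_3 = 0.
Hence m_0 = 0, m_1 = 460/31, m_2 = -166/31, m_3 = 0.
On [2, 5], p(t) = 3 + 250/93·(t - 2) - 83/31·(t - 2)² + 83/279·(t - 2)³.
With (t - 2) = 1: p(3) = 923/279.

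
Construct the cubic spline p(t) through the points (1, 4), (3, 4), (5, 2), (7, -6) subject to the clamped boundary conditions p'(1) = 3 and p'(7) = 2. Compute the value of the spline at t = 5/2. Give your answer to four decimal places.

4.4125

Write M_i for p''(x_i). With h_i = 2, 2, 2 and divided differences Δ_i = 0, -1, -4, the continuity of p' gives the tridiagonal system
  2·M_0 + 8·M_1 + 2·M_2 = 6(Δ_1 - Δ_0) = -6
  2·M_1 + 8·M_2 + 2·M_3 = 6(Δ_2 - Δ_1) = -18
Clamped end conditions give two more equations: 2h_0·M_0 + h_0·M_1 = 6(Δ_0 - p'(1)) = -18 and h_2·M_2 + 2h_2·M_3 = 6(p'(7) - Δ_2) = 36.
Solving the tridiagonal system: M_0 = -83/15, M_1 = 31/15, M_2 = -86/15, M_3 = 178/15.
On [1, 3], p(t) = 4 + 3·(t - 1) - 83/30·(t - 1)² + 19/30·(t - 1)³.
With (t - 1) = 3/2: p(5/2) = 353/80.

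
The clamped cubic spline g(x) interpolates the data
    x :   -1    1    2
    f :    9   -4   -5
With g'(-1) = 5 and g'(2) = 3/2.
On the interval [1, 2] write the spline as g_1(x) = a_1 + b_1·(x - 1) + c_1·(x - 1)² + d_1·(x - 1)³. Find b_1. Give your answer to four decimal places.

Let M_i = g''(x_i). Step sizes h_i = 2, 1; slopes of the chords Δ_i = (y_(i+1) - y_i)/h_i = -13/2, -1.
  2·M_0 + 6·M_1 + 1·M_2 = 6(Δ_1 - Δ_0) = 33
Clamped end conditions give two more equations: 2h_0·M_0 + h_0·M_1 = 6(Δ_0 - g'(-1)) = -69 and h_1·M_1 + 2h_1·M_2 = 6(g'(2) - Δ_1) = 15.
Solving the tridiagonal system: M_0 = -287/12, M_1 = 40/3, M_2 = 5/6.
On [1, 2], with g_1(x) = a_1 + b_1·(x - 1) + c_1·(x - 1)² + d_1·(x - 1)³: c_1 = M_1/2 = 20/3, d_1 = (M_2 - M_1)/(6h_1) = -25/12, b_1 = Δ_1 - h_1(2M_1 + M_2)/6 = -67/12.

-5.5833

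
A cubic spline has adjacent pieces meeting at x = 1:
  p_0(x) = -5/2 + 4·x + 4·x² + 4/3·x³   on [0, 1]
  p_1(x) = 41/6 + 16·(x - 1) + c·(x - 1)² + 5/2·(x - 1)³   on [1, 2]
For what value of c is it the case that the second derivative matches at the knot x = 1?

p_0''(x) = 8 + 8·x, so p_0''(1) = 16. On the right, p_1''(1) = 2c, so c = 8.

8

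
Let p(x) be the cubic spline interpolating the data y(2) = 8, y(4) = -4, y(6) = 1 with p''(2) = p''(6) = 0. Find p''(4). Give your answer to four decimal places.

With m_i denoting the second derivative at x_i, h_i = 2, 2, and Δ_i = (y_(i+1) − y_i)/h_i = -6, 5/2:
  2·m_0 + 8·m_1 + 2·m_2 = 6(Δ_1 - Δ_0) = 51
Natural end conditions: m_0 = m_2 = 0.
Forward elimination and back-substitution give m_0 = 0, m_1 = 51/8, m_2 = 0.

6.3750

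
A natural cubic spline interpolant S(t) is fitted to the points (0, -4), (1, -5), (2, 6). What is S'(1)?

Write M_i for S''(x_i). With h_i = 1, 1 and divided differences Δ_i = -1, 11, the continuity of S' gives the tridiagonal system
  1·M_0 + 4·M_1 + 1·M_2 = 6(Δ_1 - Δ_0) = 72
Natural end conditions: M_0 = M_2 = 0.
Forward elimination and back-substitution give M_0 = 0, M_1 = 18, M_2 = 0.
On [1, 2], S'(t) = b_1 + 2c_1·(t - 1) + 3d_1·(t - 1)² with b_1 = Δ_1 - h_1(2M_1 + M_2)/6 = 5, c_1 = M_1/2 = 9, d_1 = (M_2 - M_1)/(6h_1) = -3. So S'(1) = 5.

5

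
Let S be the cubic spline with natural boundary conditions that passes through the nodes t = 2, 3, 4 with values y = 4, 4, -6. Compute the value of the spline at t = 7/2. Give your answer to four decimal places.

Let m_i = S''(x_i). Step sizes h_i = 1, 1; slopes of the chords Δ_i = (y_(i+1) - y_i)/h_i = 0, -10.
  1·m_0 + 4·m_1 + 1·m_2 = 6(Δ_1 - Δ_0) = -60
Natural end conditions: m_0 = m_2 = 0.
Hence m_0 = 0, m_1 = -15, m_2 = 0.
On [3, 4], S(t) = 4 - 5·(t - 3) - 15/2·(t - 3)² + 5/2·(t - 3)³.
With (t - 3) = 1/2: S(7/2) = -1/16.

-0.0625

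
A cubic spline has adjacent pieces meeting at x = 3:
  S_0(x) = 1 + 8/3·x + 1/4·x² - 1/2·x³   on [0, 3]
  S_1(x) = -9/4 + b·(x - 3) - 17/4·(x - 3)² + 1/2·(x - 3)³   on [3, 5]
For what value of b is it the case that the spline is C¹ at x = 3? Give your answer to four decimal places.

-9.3333

S_0'(x) = 8/3 + 1/2·x - 3/2·x², so S_0'(3) = -28/3. On the right, S_1'(3) = b, so b = -28/3.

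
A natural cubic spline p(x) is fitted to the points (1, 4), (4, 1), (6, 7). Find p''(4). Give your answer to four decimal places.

Let M_i = p''(x_i). Step sizes h_i = 3, 2; slopes of the chords Δ_i = (y_(i+1) - y_i)/h_i = -1, 3.
  3·M_0 + 10·M_1 + 2·M_2 = 6(Δ_1 - Δ_0) = 24
Natural end conditions: M_0 = M_2 = 0.
Forward elimination and back-substitution give M_0 = 0, M_1 = 12/5, M_2 = 0.

2.4000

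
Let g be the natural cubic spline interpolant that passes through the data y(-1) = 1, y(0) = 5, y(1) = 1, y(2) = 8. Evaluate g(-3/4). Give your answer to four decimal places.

2.6719

Put M_i = g'' at the i-th knot. Here h = (1, 1, 1) and Δ = (4, -4, 7), so the interior equations h_(i-1)·M_(i-1) + 2(h_(i-1)+h_i)·M_i + h_i·M_(i+1) = 6(Δ_i − Δ_(i-1)) read
  1·M_0 + 4·M_1 + 1·M_2 = 6(Δ_1 - Δ_0) = -48
  1·M_1 + 4·M_2 + 1·M_3 = 6(Δ_2 - Δ_1) = 66
Natural end conditions: M_0 = M_3 = 0.
Forward elimination and back-substitution give M_0 = 0, M_1 = -86/5, M_2 = 104/5, M_3 = 0.
On [-1, 0], g(x) = 1 + 103/15·(x + 1) + 0·(x + 1)² - 43/15·(x + 1)³.
With (x + 1) = 1/4: g(-3/4) = 171/64.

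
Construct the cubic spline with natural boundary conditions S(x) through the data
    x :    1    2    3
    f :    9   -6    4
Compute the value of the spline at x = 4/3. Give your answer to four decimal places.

2.1481

Put M_i = S'' at the i-th knot. Here h = (1, 1) and Δ = (-15, 10), so the interior equations h_(i-1)·M_(i-1) + 2(h_(i-1)+h_i)·M_i + h_i·M_(i+1) = 6(Δ_i − Δ_(i-1)) read
  1·M_0 + 4·M_1 + 1·M_2 = 6(Δ_1 - Δ_0) = 150
Natural end conditions: M_0 = M_2 = 0.
Forward elimination and back-substitution give M_0 = 0, M_1 = 75/2, M_2 = 0.
On [1, 2], S(x) = 9 - 85/4·(x - 1) + 0·(x - 1)² + 25/4·(x - 1)³.
With (x - 1) = 1/3: S(4/3) = 58/27.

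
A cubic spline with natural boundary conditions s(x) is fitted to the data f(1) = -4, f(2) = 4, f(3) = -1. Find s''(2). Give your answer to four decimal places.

Let m_i = s''(x_i). Step sizes h_i = 1, 1; slopes of the chords Δ_i = (y_(i+1) - y_i)/h_i = 8, -5.
  1·m_0 + 4·m_1 + 1·m_2 = 6(Δ_1 - Δ_0) = -78
Natural end conditions: m_0 = m_2 = 0.
Forward elimination and back-substitution give m_0 = 0, m_1 = -39/2, m_2 = 0.

-19.5000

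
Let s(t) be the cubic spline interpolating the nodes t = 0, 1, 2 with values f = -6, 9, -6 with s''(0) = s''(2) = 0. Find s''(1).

-45

Let M_i = s''(x_i). Step sizes h_i = 1, 1; slopes of the chords Δ_i = (y_(i+1) - y_i)/h_i = 15, -15.
  1·M_0 + 4·M_1 + 1·M_2 = 6(Δ_1 - Δ_0) = -180
Natural end conditions: M_0 = M_2 = 0.
Hence M_0 = 0, M_1 = -45, M_2 = 0.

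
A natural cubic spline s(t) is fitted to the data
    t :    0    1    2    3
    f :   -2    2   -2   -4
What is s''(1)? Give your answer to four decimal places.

With σ_i denoting the second derivative at x_i, h_i = 1, 1, 1, and Δ_i = (y_(i+1) − y_i)/h_i = 4, -4, -2:
  1·σ_0 + 4·σ_1 + 1·σ_2 = 6(Δ_1 - Δ_0) = -48
  1·σ_1 + 4·σ_2 + 1·σ_3 = 6(Δ_2 - Δ_1) = 12
Natural end conditions: σ_0 = σ_3 = 0.
Forward elimination and back-substitution give σ_0 = 0, σ_1 = -68/5, σ_2 = 32/5, σ_3 = 0.

-13.6000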